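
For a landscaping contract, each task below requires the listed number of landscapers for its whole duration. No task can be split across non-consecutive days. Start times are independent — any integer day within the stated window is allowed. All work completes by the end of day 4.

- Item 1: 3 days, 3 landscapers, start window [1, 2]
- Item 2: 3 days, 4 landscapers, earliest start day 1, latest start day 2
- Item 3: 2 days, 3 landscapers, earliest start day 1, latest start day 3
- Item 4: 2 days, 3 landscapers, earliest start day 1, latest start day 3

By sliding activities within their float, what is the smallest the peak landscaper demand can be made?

Early-start (Item 1@1, Item 2@1, Item 3@1, Item 4@1) gives peak 13: d1:13  d2:13  d3:7  d4:0.
Shift Item 4→3.
Schedule Item 1@1, Item 2@1, Item 3@1, Item 4@3: d1:10  d2:10  d3:10  d4:3 — peak 10.

10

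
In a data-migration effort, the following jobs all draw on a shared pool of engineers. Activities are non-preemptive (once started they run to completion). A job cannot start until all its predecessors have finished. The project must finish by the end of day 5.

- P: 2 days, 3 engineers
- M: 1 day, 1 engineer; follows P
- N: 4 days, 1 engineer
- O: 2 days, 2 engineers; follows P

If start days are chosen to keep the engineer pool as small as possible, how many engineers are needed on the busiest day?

Schedule P@1, M@3, N@1, O@3: d1:4  d2:4  d3:4  d4:3  d5:0 — peak 4.
No arrangement of the 16 feasible schedules does better.

4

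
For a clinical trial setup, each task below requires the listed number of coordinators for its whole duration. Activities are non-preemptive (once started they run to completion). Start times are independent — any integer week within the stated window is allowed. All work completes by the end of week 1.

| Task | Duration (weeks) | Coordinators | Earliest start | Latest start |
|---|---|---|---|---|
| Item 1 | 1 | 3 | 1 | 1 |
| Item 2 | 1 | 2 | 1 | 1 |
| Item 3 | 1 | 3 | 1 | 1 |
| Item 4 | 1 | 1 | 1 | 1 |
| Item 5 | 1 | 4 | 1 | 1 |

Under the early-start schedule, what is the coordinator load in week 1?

At early start, week 1 has: Item 1, Item 2, Item 3, Item 4, Item 5.
Demand: 3 + 2 + 3 + 1 + 4 = 13.

13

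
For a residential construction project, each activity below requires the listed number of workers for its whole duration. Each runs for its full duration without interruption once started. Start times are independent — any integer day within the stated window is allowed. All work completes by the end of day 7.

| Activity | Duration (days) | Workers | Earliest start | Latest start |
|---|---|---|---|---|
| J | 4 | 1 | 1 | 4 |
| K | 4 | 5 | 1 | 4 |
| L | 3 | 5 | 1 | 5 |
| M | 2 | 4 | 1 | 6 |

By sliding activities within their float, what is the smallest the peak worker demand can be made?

9

Early-start (J@1, K@1, L@1, M@1) gives peak 15: d1:15  d2:15  d3:11  d4:6  d5:0  d6:0  d7:0.
Shift L→5, M→5.
Schedule J@1, K@1, L@5, M@5: d1:6  d2:6  d3:6  d4:6  d5:9  d6:9  d7:5 — peak 9.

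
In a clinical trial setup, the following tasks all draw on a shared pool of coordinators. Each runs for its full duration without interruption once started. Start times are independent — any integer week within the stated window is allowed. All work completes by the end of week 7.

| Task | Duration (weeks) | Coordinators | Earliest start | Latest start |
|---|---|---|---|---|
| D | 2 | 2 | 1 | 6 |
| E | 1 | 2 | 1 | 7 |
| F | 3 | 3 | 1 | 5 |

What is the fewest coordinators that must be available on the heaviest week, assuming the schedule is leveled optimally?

Early-start (D@1, E@1, F@1) gives peak 7: w1:7  w2:5  w3:3  w4:0  w5:0  w6:0  w7:0.
Shift E→3, F→4.
Schedule D@1, E@3, F@4: w1:2  w2:2  w3:2  w4:3  w5:3  w6:3  w7:0 — peak 3.
Total coordinator-weeks = 15 over 7 weeks ⇒ peak ≥ ⌈15/7⌉ = 3, so 3 is optimal.

3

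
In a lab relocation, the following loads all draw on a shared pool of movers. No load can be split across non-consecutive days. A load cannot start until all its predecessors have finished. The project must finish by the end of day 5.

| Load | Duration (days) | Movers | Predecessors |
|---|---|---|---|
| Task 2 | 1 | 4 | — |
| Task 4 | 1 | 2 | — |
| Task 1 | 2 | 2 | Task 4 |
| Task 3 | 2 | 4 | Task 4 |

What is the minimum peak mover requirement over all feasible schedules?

Schedule Task 2@1, Task 4@1, Task 1@2, Task 3@2: d1:6  d2:6  d3:6  d4:0  d5:0 — peak 6.

6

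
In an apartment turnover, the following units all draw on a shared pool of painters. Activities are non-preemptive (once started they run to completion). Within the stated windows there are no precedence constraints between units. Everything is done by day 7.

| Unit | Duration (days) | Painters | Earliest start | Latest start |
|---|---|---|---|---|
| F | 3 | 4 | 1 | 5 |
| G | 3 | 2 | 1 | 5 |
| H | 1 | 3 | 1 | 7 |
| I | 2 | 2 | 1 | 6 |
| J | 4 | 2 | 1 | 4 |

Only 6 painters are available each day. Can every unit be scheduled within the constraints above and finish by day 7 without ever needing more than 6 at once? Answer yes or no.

yes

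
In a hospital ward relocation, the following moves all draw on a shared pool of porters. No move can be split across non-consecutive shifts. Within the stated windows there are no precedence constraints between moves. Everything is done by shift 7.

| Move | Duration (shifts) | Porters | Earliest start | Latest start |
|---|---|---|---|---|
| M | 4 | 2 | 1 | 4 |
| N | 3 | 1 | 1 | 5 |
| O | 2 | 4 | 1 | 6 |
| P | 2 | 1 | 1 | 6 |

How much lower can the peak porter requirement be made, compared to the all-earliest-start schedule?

Early-start peak: s1:8  s2:8  s3:3  s4:2  s5:0  s6:0  s7:0 ⇒ 8.
Leveled (M@1, N@1, O@5, P@1): s1:4  s2:4  s3:3  s4:2  s5:4  s6:4  s7:0 ⇒ 4.
Reduction 8 − 4 = 4.

4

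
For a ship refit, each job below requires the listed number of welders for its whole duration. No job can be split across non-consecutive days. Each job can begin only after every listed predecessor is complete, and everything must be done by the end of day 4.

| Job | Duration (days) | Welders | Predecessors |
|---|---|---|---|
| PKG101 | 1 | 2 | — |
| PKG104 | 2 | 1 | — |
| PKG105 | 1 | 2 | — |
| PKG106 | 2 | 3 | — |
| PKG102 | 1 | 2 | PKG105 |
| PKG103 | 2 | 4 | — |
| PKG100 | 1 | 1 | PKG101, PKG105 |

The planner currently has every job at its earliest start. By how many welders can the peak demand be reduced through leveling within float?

6

Early-start peak: d1:12  d2:11  d3:0  d4:0 ⇒ 12.
Leveled (PKG101@1, PKG104@1, PKG105@2, PKG106@1, PKG102@3, PKG103@3, PKG100@4): d1:6  d2:6  d3:6  d4:5 ⇒ 6.
Reduction 12 − 6 = 6.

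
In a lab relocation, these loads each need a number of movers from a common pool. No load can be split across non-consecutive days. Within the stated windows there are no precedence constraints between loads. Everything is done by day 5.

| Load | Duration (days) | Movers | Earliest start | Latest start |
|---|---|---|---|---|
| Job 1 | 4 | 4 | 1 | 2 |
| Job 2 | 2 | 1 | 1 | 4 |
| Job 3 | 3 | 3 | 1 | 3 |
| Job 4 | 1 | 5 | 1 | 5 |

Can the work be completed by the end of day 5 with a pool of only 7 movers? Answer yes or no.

Schedule Job 1@1, Job 2@4, Job 3@1, Job 4@5: d1:7  d2:7  d3:7  d4:5  d5:6 — peak 7 ≤ 7.

yes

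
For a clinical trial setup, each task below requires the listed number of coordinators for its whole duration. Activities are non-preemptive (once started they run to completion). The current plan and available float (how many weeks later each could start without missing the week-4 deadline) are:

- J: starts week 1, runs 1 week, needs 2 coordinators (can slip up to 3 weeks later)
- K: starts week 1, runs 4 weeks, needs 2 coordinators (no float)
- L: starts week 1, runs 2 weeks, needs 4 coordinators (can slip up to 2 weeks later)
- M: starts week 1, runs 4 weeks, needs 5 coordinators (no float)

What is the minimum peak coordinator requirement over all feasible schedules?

11

Early-start (J@1, K@1, L@1, M@1) gives peak 13: w1:13  w2:11  w3:7  w4:7.
Shift L→2.
Schedule J@1, K@1, L@2, M@1: w1:9  w2:11  w3:11  w4:7 — peak 11.
No arrangement of the 12 feasible schedules does better.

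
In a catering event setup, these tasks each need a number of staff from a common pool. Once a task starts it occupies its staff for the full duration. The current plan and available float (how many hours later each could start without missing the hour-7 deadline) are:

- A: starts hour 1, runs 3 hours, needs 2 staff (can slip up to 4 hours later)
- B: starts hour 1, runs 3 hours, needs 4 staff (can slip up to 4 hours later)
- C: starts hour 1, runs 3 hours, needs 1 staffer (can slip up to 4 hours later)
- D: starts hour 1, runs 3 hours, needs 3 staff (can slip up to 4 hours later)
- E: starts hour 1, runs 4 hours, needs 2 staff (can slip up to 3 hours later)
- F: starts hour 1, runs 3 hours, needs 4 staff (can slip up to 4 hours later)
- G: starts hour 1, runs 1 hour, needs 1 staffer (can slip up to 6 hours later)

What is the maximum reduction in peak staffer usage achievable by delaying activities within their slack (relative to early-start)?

Early-start peak: h1:17  h2:16  h3:16  h4:2  h5:0  h6:0  h7:0 ⇒ 17.
Leveled (A@1, B@1, C@4, D@4, E@1, F@5, G@4): h1:8  h2:8  h3:8  h4:7  h5:8  h6:8  h7:4 ⇒ 8.
Reduction 17 − 8 = 9.

9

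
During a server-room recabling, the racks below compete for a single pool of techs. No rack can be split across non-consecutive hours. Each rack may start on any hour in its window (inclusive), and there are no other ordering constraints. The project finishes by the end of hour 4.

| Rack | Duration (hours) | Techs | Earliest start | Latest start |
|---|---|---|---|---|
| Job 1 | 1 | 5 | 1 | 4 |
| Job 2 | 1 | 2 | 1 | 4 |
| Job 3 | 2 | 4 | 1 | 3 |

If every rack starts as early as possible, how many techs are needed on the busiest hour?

11

Early-start schedule: Job 1@1, Job 2@1, Job 3@1.
Load per hour: hour 1: 11, hour 2: 4, hour 3: 0, hour 4: 0.
Peak is 11.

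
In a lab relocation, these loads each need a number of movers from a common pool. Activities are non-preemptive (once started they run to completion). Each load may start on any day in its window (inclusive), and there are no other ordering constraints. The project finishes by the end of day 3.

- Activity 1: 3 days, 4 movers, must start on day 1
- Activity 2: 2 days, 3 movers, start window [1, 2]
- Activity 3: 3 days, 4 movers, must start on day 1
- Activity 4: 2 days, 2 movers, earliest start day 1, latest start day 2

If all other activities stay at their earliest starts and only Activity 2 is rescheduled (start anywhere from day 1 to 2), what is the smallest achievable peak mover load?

13

Activity 2@1: d1:13  d2:13  d3:8 → peak 13
Activity 2@2: d1:10  d2:13  d3:11 → peak 13
Best is Activity 2@1, peak 13.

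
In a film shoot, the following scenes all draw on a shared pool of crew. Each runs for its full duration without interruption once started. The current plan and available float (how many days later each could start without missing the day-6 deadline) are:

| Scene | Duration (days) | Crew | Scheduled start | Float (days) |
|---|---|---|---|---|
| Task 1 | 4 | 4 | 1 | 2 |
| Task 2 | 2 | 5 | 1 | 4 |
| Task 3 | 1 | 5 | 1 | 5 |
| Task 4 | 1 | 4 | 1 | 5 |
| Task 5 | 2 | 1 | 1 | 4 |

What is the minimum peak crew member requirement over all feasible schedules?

Early-start (Task 1@1, Task 2@1, Task 3@1, Task 4@1, Task 5@1) gives peak 19: d1:19  d2:10  d3:4  d4:4  d5:0  d6:0.
Shift Task 3→3, Task 4→4, Task 5→4.
Schedule Task 1@1, Task 2@1, Task 3@3, Task 4@4, Task 5@4: d1:9  d2:9  d3:9  d4:9  d5:1  d6:0 — peak 9.

9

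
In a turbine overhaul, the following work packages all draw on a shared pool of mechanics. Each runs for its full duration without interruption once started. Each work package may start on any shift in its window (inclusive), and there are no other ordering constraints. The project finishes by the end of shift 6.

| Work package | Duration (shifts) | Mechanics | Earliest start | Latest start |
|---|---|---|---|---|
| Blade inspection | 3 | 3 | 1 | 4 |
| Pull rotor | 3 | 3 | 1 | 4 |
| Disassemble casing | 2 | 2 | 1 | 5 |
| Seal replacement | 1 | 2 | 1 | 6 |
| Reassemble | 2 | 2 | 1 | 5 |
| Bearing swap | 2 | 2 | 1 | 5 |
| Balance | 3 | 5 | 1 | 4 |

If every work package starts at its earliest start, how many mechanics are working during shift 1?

At early start, shift 1 has: Blade inspection, Pull rotor, Disassemble casing, Seal replacement, Reassemble, Bearing swap, Balance.
Demand: 3 + 3 + 2 + 2 + 2 + 2 + 5 = 19.

19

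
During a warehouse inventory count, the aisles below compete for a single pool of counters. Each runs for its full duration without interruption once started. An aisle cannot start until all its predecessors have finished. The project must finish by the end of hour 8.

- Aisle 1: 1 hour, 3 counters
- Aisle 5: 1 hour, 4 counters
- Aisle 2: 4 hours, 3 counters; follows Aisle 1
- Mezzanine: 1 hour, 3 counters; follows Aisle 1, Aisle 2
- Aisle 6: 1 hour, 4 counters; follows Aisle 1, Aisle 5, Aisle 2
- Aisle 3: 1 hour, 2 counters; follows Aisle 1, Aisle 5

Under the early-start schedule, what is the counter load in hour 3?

3

At early start, hour 3 has: Aisle 2.
Demand: 3 = 3.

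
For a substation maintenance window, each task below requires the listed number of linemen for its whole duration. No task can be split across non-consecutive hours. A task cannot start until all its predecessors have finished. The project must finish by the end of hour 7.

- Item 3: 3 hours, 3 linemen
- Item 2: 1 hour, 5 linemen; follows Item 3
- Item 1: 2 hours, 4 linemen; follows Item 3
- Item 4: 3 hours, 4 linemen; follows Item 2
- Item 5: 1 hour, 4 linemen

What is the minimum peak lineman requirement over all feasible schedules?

8

Early-start (Item 3@1, Item 2@4, Item 1@4, Item 4@5, Item 5@1) gives peak 9: h1:7  h2:3  h3:3  h4:9  h5:8  h6:4  h7:4.
Shift Item 1→5.
Schedule Item 3@1, Item 2@4, Item 1@5, Item 4@5, Item 5@1: h1:7  h2:3  h3:3  h4:5  h5:8  h6:8  h7:4 — peak 8.
No arrangement of the 21 feasible schedules does better.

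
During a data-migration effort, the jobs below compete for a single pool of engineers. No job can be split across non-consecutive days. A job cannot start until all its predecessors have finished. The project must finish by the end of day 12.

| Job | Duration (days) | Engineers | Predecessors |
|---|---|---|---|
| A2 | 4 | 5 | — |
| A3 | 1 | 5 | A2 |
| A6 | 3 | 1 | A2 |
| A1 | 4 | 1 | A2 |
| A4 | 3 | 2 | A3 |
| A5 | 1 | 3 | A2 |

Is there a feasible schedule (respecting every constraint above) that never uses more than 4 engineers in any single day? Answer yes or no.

no

The minimum achievable peak is 5; 4 < 5, so no feasible schedule stays within the cap.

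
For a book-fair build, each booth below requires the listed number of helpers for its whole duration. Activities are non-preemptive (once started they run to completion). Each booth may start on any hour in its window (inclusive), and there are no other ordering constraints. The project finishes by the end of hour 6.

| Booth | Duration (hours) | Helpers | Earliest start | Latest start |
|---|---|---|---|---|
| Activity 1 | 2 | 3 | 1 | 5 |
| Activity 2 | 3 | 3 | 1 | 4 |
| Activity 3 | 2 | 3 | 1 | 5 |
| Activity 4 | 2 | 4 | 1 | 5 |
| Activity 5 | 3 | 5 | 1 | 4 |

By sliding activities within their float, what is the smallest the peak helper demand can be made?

Early-start (Activity 1@1, Activity 2@1, Activity 3@1, Activity 4@1, Activity 5@1) gives peak 18: h1:18  h2:18  h3:8  h4:0  h5:0  h6:0.
Shift Activity 2→4, Activity 3→3, Activity 4→5.
Schedule Activity 1@1, Activity 2@4, Activity 3@3, Activity 4@5, Activity 5@1: h1:8  h2:8  h3:8  h4:6  h5:7  h6:7 — peak 8.
Total helper-hours = 44 over 6 hours ⇒ peak ≥ ⌈44/6⌉ = 8, so 8 is optimal.

8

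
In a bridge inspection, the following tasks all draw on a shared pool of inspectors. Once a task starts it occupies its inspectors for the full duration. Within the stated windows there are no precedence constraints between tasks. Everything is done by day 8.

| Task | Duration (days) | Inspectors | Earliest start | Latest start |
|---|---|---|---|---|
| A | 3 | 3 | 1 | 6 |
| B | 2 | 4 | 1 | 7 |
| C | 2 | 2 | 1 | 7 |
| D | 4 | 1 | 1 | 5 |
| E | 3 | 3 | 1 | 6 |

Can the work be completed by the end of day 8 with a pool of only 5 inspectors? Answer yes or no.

yes

Schedule A@1, B@4, C@1, D@3, E@6: d1:5  d2:5  d3:4  d4:5  d5:5  d6:4  d7:3  d8:3 — peak 5 ≤ 5.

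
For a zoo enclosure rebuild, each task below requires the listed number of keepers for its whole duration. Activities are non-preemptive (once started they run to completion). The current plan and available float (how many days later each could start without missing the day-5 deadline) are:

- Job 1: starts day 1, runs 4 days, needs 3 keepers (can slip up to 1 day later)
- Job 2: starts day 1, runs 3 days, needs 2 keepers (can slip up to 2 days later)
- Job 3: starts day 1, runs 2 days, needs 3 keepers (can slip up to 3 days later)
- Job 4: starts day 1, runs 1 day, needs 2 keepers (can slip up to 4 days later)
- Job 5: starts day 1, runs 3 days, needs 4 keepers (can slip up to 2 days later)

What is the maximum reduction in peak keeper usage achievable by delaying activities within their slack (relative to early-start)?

5

Early-start peak: d1:14  d2:12  d3:9  d4:3  d5:0 ⇒ 14.
Leveled (Job 1@1, Job 2@1, Job 3@1, Job 4@4, Job 5@3): d1:8  d2:8  d3:9  d4:9  d5:4 ⇒ 9.
Reduction 14 − 9 = 5.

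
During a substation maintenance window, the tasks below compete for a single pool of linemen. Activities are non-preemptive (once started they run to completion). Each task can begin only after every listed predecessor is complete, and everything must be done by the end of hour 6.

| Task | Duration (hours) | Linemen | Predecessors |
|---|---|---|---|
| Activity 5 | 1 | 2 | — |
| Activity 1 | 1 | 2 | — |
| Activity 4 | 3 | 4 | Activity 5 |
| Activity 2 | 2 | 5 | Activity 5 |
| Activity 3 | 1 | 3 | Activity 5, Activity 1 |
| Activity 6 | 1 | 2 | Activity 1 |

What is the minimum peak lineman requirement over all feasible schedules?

7

Early-start (Activity 5@1, Activity 1@1, Activity 4@2, Activity 2@2, Activity 3@2, Activity 6@2) gives peak 14: h1:4  h2:14  h3:9  h4:4  h5:0  h6:0.
Shift Activity 2→5, Activity 6→3.
Schedule Activity 5@1, Activity 1@1, Activity 4@2, Activity 2@5, Activity 3@2, Activity 6@3: h1:4  h2:7  h3:6  h4:4  h5:5  h6:5 — peak 7.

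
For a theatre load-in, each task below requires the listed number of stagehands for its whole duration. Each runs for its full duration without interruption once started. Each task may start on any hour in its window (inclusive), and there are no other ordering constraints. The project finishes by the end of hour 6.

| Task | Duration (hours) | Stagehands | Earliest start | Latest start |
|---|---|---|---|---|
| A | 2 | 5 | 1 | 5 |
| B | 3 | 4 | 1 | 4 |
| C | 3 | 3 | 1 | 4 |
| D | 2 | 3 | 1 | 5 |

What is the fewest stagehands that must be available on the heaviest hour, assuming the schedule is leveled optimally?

Early-start (A@1, B@1, C@1, D@1) gives peak 15: h1:15  h2:15  h3:7  h4:0  h5:0  h6:0.
Shift B→3, D→4.
Schedule A@1, B@3, C@1, D@4: h1:8  h2:8  h3:7  h4:7  h5:7  h6:0 — peak 8.

8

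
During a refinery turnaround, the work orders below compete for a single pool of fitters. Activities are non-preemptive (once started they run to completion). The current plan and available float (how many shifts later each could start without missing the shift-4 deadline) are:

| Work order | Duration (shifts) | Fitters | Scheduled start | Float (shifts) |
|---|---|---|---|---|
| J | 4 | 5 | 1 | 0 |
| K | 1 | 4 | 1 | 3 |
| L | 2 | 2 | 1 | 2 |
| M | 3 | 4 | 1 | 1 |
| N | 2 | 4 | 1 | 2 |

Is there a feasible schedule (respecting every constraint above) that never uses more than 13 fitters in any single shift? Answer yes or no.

yes

Schedule J@1, K@1, L@1, M@2, N@3: s1:11  s2:11  s3:13  s4:13 — peak 13 ≤ 13.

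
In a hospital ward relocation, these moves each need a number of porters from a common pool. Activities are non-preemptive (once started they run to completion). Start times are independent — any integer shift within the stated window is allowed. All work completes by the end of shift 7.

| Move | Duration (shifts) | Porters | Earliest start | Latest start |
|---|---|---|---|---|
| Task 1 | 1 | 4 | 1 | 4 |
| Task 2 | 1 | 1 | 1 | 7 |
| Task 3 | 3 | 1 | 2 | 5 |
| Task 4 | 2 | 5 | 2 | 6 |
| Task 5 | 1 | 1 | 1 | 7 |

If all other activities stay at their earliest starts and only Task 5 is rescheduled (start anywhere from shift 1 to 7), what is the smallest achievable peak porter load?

6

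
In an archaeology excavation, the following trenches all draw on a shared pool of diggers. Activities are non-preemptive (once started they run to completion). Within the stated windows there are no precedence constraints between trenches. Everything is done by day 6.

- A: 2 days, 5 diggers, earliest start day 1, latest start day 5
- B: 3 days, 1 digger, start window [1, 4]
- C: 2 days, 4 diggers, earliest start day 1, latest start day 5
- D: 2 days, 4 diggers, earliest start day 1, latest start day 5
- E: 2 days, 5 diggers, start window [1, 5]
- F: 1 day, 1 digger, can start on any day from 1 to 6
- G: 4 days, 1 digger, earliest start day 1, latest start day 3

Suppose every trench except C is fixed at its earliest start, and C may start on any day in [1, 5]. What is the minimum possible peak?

17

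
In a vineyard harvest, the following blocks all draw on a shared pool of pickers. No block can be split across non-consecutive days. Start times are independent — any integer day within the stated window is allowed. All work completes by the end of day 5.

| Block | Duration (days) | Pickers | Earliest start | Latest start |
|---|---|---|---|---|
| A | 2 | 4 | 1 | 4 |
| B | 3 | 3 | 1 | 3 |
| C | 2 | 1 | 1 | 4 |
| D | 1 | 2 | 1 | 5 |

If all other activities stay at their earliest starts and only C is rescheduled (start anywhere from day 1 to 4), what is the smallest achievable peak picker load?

C@1: d1:10  d2:8  d3:3  d4:0  d5:0 → peak 10
C@2: d1:9  d2:8  d3:4  d4:0  d5:0 → peak 9
C@3: d1:9  d2:7  d3:4  d4:1  d5:0 → peak 9
C@4: d1:9  d2:7  d3:3  d4:1  d5:1 → peak 9
Best is C@2, peak 9.

9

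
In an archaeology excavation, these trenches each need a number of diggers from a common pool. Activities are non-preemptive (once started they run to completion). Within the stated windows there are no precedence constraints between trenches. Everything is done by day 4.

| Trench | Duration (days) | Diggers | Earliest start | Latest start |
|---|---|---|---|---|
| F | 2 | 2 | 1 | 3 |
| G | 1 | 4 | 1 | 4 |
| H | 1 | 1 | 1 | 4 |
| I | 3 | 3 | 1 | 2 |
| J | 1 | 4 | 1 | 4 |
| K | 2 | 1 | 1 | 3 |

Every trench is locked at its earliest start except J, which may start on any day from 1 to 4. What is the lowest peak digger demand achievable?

J@1: d1:15  d2:6  d3:3  d4:0 → peak 15
J@2: d1:11  d2:10  d3:3  d4:0 → peak 11
J@3: d1:11  d2:6  d3:7  d4:0 → peak 11
J@4: d1:11  d2:6  d3:3  d4:4 → peak 11
Best is J@2, peak 11.

11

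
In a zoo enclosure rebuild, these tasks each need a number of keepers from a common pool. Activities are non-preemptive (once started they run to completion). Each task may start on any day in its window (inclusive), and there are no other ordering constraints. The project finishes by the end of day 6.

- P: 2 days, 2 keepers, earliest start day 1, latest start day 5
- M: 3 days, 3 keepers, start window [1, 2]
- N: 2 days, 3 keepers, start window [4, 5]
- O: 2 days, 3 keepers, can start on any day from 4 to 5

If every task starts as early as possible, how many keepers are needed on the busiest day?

Early-start schedule: P@1, M@1, N@4, O@4.
Load per day: day 1: 5, day 2: 5, day 3: 3, day 4: 6, day 5: 6, day 6: 0.
Peak is 6.

6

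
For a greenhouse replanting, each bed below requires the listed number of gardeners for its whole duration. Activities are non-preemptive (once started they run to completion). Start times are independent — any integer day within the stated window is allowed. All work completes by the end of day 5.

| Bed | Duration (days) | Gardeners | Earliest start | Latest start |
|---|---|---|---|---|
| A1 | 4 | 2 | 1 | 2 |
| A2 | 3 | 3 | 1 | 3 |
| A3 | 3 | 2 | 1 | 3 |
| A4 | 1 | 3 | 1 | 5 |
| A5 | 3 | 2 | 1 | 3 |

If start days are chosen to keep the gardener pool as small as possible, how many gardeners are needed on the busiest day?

Early-start (A1@1, A2@1, A3@1, A4@1, A5@1) gives peak 12: d1:12  d2:9  d3:9  d4:2  d5:0.
Shift A4→4.
Schedule A1@1, A2@1, A3@1, A4@4, A5@1: d1:9  d2:9  d3:9  d4:5  d5:0 — peak 9.

9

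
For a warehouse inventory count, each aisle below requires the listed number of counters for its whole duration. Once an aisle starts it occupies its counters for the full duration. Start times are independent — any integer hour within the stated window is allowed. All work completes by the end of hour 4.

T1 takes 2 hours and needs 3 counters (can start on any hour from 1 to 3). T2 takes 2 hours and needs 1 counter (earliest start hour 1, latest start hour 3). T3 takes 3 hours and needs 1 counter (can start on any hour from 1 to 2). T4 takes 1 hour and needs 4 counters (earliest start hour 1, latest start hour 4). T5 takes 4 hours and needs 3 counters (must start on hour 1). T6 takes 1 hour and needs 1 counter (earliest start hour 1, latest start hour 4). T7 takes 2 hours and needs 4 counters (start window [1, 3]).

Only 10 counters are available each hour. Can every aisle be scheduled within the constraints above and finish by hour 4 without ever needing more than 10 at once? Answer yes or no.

Schedule T1@1, T2@2, T3@2, T4@1, T5@1, T6@2, T7@3: h1:10  h2:9  h3:9  h4:8 — peak 10 ≤ 10.

yes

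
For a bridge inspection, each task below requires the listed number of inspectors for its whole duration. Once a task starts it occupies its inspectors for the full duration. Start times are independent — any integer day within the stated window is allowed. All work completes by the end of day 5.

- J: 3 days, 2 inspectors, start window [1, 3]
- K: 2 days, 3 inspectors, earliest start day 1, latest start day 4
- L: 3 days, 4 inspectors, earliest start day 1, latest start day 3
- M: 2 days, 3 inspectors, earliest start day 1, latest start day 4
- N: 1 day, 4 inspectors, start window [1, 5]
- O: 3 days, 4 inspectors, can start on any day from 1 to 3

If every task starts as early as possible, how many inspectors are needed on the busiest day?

Early-start schedule: J@1, K@1, L@1, M@1, N@1, O@1.
Load per day: day 1: 20, day 2: 16, day 3: 10, day 4: 0, day 5: 0.
Peak is 20.

20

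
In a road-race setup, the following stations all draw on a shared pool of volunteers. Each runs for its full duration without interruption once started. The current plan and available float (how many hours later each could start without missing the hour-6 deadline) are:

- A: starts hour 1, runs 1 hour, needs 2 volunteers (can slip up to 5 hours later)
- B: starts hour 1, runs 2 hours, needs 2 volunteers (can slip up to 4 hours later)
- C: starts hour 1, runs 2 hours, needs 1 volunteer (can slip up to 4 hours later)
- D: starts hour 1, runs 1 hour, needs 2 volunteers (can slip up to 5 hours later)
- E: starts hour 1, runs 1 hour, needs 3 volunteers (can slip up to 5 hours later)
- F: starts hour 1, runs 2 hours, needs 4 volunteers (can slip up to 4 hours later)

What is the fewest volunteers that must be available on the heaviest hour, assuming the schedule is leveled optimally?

Early-start (A@1, B@1, C@1, D@1, E@1, F@1) gives peak 14: h1:14  h2:7  h3:0  h4:0  h5:0  h6:0.
Shift C→2, D→3, E→4, F→5.
Schedule A@1, B@1, C@2, D@3, E@4, F@5: h1:4  h2:3  h3:3  h4:3  h5:4  h6:4 — peak 4.
Total volunteer-hours = 21 over 6 hours ⇒ peak ≥ ⌈21/6⌉ = 4, so 4 is optimal.

4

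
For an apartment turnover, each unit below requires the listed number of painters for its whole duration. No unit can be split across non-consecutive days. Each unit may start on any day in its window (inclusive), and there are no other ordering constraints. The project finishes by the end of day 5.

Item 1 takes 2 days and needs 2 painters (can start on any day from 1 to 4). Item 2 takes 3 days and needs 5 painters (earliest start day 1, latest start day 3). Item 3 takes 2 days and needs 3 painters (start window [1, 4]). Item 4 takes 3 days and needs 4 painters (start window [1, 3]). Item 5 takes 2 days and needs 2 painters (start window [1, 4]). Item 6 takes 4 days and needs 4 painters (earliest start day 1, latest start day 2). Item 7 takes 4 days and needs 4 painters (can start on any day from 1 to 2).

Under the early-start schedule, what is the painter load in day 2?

24

At early start, day 2 has: Item 1, Item 2, Item 3, Item 4, Item 5, Item 6, Item 7.
Demand: 2 + 5 + 3 + 4 + 2 + 4 + 4 = 24.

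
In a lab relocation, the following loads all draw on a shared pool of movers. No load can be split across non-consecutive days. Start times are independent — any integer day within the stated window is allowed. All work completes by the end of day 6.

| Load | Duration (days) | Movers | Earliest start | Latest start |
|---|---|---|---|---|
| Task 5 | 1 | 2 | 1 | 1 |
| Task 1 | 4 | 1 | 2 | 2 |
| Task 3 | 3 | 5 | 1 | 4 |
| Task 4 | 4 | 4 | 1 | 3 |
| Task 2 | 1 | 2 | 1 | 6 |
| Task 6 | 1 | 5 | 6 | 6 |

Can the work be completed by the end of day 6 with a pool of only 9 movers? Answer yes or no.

The minimum achievable peak is 10; 9 < 10, so no feasible schedule stays within the cap.

no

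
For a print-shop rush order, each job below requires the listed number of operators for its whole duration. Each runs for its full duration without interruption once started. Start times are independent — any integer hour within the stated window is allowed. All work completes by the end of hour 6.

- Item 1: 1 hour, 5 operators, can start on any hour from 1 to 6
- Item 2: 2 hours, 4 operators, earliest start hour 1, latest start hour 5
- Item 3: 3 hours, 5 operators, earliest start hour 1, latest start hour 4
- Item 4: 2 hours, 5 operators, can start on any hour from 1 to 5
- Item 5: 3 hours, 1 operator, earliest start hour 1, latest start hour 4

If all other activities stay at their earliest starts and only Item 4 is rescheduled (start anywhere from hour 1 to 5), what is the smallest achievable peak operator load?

15

Item 4@1: h1:20  h2:15  h3:6  h4:0  h5:0  h6:0 → peak 20
Item 4@2: h1:15  h2:15  h3:11  h4:0  h5:0  h6:0 → peak 15
Item 4@3: h1:15  h2:10  h3:11  h4:5  h5:0  h6:0 → peak 15
Item 4@4: h1:15  h2:10  h3:6  h4:5  h5:5  h6:0 → peak 15
Item 4@5: h1:15  h2:10  h3:6  h4:0  h5:5  h6:5 → peak 15
Best is Item 4@2, peak 15.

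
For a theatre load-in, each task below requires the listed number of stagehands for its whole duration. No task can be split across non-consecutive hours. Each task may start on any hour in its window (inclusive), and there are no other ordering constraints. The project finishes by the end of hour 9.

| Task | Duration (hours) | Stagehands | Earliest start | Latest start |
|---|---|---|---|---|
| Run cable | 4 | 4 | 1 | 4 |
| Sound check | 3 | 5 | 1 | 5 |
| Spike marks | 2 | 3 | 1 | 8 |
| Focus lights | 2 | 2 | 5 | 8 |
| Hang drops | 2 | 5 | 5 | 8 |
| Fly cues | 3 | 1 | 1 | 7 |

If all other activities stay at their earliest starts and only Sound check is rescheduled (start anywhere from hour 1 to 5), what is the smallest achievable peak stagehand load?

12

Sound check@1: h1:13  h2:13  h3:10  h4:4  h5:7  h6:7  h7:0  h8:0  h9:0 → peak 13
Sound check@2: h1:8  h2:13  h3:10  h4:9  h5:7  h6:7  h7:0  h8:0  h9:0 → peak 13
Sound check@3: h1:8  h2:8  h3:10  h4:9  h5:12  h6:7  h7:0  h8:0  h9:0 → peak 12
Sound check@4: h1:8  h2:8  h3:5  h4:9  h5:12  h6:12  h7:0  h8:0  h9:0 → peak 12
Sound check@5: h1:8  h2:8  h3:5  h4:4  h5:12  h6:12  h7:5  h8:0  h9:0 → peak 12
Best is Sound check@3, peak 12.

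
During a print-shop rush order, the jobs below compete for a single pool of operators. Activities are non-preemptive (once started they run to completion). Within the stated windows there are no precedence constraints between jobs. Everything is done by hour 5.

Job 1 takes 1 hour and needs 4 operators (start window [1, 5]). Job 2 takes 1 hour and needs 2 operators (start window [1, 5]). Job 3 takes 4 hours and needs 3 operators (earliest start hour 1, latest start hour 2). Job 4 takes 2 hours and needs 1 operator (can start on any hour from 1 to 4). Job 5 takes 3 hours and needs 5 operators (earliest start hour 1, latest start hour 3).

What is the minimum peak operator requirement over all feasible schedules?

Early-start (Job 1@1, Job 2@1, Job 3@1, Job 4@1, Job 5@1) gives peak 15: h1:15  h2:9  h3:8  h4:3  h5:0.
Shift Job 3→2, Job 5→3.
Schedule Job 1@1, Job 2@1, Job 3@2, Job 4@1, Job 5@3: h1:7  h2:4  h3:8  h4:8  h5:8 — peak 8.

8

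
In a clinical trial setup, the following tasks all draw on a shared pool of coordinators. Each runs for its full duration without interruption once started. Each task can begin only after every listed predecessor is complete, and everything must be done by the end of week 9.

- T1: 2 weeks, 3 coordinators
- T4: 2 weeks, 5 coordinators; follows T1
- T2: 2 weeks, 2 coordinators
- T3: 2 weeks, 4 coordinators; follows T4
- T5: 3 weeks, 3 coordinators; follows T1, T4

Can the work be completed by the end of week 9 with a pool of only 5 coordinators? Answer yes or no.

yes

Schedule T1@1, T4@3, T2@1, T3@5, T5@7: w1:5  w2:5  w3:5  w4:5  w5:4  w6:4  w7:3  w8:3  w9:3 — peak 5 ≤ 5.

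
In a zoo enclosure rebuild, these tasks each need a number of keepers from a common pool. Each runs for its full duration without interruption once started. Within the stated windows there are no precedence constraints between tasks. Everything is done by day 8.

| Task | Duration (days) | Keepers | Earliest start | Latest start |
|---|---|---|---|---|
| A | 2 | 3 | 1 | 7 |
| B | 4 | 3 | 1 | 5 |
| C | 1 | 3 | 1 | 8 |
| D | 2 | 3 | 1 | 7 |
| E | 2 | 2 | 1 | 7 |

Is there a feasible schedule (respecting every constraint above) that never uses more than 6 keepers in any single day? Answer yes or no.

yes

Schedule A@1, B@1, C@3, D@4, E@5: d1:6  d2:6  d3:6  d4:6  d5:5  d6:2  d7:0  d8:0 — peak 6 ≤ 6.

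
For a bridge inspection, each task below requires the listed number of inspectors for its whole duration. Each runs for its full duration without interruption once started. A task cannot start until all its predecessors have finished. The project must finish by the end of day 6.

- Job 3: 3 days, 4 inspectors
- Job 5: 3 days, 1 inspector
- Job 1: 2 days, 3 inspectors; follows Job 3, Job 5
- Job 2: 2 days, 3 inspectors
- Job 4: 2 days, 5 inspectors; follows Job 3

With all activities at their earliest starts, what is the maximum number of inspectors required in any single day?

Early-start schedule: Job 3@1, Job 5@1, Job 1@4, Job 2@1, Job 4@4.
Load per day: day 1: 8, day 2: 8, day 3: 5, day 4: 8, day 5: 8, day 6: 0.
Peak is 8.

8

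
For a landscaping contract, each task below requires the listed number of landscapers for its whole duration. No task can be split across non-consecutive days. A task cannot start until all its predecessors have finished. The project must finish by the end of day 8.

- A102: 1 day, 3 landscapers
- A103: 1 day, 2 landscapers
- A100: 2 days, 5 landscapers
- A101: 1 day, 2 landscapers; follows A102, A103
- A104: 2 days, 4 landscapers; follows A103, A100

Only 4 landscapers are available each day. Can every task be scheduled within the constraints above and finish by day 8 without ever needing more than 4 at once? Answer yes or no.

no

The minimum achievable peak is 5; 4 < 5, so no feasible schedule stays within the cap.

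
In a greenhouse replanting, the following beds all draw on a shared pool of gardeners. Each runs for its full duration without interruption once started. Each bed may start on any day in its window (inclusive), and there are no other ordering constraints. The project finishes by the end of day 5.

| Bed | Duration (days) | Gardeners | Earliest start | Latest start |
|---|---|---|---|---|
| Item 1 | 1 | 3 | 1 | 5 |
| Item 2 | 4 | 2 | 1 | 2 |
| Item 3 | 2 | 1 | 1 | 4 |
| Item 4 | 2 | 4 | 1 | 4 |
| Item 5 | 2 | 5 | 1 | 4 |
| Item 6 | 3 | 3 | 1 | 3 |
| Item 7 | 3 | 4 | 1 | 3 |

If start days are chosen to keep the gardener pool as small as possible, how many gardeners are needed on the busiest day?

11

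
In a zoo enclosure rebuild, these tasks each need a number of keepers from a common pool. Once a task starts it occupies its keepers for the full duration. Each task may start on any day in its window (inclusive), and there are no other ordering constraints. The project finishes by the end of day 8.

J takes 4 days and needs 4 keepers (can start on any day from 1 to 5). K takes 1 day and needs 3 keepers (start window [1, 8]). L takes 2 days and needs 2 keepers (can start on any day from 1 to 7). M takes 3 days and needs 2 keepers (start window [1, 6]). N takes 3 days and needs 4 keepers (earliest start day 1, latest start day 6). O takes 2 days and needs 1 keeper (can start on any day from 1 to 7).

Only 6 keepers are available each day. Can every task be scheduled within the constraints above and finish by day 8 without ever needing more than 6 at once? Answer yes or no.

Schedule J@1, K@5, L@1, M@3, N@6, O@5: d1:6  d2:6  d3:6  d4:6  d5:6  d6:5  d7:4  d8:4 — peak 6 ≤ 6.

yes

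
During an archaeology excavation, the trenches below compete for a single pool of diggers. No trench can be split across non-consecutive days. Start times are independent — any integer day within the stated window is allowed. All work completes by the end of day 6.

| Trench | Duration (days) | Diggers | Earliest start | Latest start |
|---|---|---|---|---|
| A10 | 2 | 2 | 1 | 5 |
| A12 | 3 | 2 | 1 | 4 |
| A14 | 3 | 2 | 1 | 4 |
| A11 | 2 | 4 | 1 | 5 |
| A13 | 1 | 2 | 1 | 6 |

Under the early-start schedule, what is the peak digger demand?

12

Early-start schedule: A10@1, A12@1, A14@1, A11@1, A13@1.
Load per day: day 1: 12, day 2: 10, day 3: 4, day 4: 0, day 5: 0, day 6: 0.
Peak is 12.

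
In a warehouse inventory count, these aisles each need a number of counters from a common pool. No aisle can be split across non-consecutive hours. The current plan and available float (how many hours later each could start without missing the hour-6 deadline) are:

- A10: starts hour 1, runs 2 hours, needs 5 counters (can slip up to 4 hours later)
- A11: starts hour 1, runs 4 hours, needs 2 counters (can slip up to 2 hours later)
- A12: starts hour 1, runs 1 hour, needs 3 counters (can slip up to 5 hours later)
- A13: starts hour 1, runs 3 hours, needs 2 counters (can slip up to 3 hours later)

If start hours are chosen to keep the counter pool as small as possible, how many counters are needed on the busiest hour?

5

Early-start (A10@1, A11@1, A12@1, A13@1) gives peak 12: h1:12  h2:9  h3:4  h4:2  h5:0  h6:0.
Shift A11→3, A12→3, A13→4.
Schedule A10@1, A11@3, A12@3, A13@4: h1:5  h2:5  h3:5  h4:4  h5:4  h6:4 — peak 5.
Total counter-hours = 27 over 6 hours ⇒ peak ≥ ⌈27/6⌉ = 5, so 5 is optimal.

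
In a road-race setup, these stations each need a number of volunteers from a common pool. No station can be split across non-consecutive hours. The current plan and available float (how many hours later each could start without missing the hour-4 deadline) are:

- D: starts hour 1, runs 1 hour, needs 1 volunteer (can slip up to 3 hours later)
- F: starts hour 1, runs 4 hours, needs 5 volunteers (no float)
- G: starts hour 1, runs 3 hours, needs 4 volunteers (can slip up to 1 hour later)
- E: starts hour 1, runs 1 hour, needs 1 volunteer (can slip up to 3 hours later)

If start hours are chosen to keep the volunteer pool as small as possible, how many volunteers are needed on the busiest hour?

Early-start (D@1, F@1, G@1, E@1) gives peak 11: h1:11  h2:9  h3:9  h4:5.
Shift G→2.
Schedule D@1, F@1, G@2, E@1: h1:7  h2:9  h3:9  h4:9 — peak 9.
Total volunteer-hours = 34 over 4 hours ⇒ peak ≥ ⌈34/4⌉ = 9, so 9 is optimal.

9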